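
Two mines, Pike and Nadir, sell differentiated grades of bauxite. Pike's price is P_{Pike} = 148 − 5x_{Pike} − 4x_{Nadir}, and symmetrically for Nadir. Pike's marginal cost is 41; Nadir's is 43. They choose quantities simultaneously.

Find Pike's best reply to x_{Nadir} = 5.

Mine Pike's profit: π = x_{Pike}(148 − 5x_{Pike} − 4x_{Nadir}) − 41x_{Pike}.
∂π/∂x_{Pike} = 107 − 10x_{Pike} − 4x_{Nadir} = 0 ⇒ x_{Pike} = 10.7 − 0.4x_{Nadir}.
At x_{Nadir} = 5: x_{Pike} = 10.7 − 0.4·5 = 8.7.

8.7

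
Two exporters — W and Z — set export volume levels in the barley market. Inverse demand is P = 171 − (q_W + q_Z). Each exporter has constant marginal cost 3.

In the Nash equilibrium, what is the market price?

59

Exporter W's profit: π = q_W(171 − (q_W + q_Z)) − 3q_W.
∂π/∂q_W = 168 − 2q_W − q_Z = 0, so q_W = 84 − 0.5q_Z.
The game is symmetric, so in equilibrium q_Z = q_W: the reaction function gives 1.5q_W = 84, hence q_W = 56.
Equilibrium price: P = 171 − 112 = 59.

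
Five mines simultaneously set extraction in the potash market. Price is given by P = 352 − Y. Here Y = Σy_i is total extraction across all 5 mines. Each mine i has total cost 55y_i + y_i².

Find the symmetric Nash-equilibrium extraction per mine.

A representative mine's profit is π_i = y_i(352 − Y) − 55y_i − y_i², with Y = y_i + Σ_{j≠i} y_j.
First-order condition: 297 − 4y_i − Σ_{j≠i} y_j = 0.
In a symmetric equilibrium every mine chooses the same y, so Σ_{j≠i} y_j = 4y. The condition becomes 297 − 8y = 0, giving y = 297/8 = 37.125.

37.125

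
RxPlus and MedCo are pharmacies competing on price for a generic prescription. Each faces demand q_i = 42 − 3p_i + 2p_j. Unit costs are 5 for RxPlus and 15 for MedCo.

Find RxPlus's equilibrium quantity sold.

RxPlus's profit: π = (p_{RxPlus} − 5)(42 − 3p_{RxPlus} + 2p_{MedCo}).
∂π/∂p_{RxPlus} = 57 − 6p_{RxPlus} + 2p_{MedCo} = 0 ⇒ p_{RxPlus} = 9.5 + (1/3)p_{MedCo}.
Similarly p_{MedCo} = 14.5 + (1/3)p_{RxPlus}.
Plugging p_{MedCo} into RxPlus's best response: p_{RxPlus} = 9.5 + (1/3)(14.5 + (1/3)p_{RxPlus}) ⇒ (8/9)p_{RxPlus} = 43/3, so p_{RxPlus} = 16.125.
Then p_{MedCo} = 14.5 + (1/3)·16.125 = 19.875.
q_{RxPlus} = 42 − 3·16.125 + 2·19.875 = 33.375.

33.375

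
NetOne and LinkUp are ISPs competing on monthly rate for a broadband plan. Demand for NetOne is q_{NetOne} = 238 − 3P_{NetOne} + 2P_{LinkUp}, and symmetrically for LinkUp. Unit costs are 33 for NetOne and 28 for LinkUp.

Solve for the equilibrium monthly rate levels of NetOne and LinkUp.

83.3125, 81.4375

NetOne's profit: π = (P_{NetOne} − 33)(238 − 3P_{NetOne} + 2P_{LinkUp}).
∂π/∂P_{NetOne} = 337 − 6P_{NetOne} + 2P_{LinkUp} = 0 ⇒ P_{NetOne} = 337/6 + (1/3)P_{LinkUp}.
Similarly P_{LinkUp} = 161/3 + (1/3)P_{NetOne}.
Solving the two reaction functions simultaneously: (1 − (1/3)(1/3))P_{NetOne} = 337/6 + (1/3)·(161/3), so (8/9)P_{NetOne} = 1333/18 and P_{NetOne} = 83.3125.
Then P_{LinkUp} = 161/3 + (1/3)·83.3125 = 81.4375.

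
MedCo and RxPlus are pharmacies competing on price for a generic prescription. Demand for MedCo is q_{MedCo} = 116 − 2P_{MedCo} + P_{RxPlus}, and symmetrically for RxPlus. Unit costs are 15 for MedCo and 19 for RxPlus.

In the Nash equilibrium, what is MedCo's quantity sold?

68.4

MedCo's profit: π = (P_{MedCo} − 15)(116 − 2P_{MedCo} + P_{RxPlus}).
∂π/∂P_{MedCo} = 146 − 4P_{MedCo} + P_{RxPlus} = 0 ⇒ P_{MedCo} = 36.5 + 0.25P_{RxPlus}.
Similarly P_{RxPlus} = 38.5 + 0.25P_{MedCo}.
Solving the two reaction functions simultaneously: (1 − (0.25)(0.25))P_{MedCo} = 36.5 + 0.25·38.5, so 0.9375P_{MedCo} = 46.125 and P_{MedCo} = 49.2.
Then P_{RxPlus} = 38.5 + 0.25·49.2 = 50.8.
q_{MedCo} = 116 − 2·49.2 + 50.8 = 68.4.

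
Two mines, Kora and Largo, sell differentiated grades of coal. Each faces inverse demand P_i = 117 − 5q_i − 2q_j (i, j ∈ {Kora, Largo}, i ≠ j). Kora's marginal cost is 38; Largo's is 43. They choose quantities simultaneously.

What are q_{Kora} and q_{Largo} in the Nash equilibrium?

6.6875, 6.0625

Mine Kora's profit: π = q_{Kora}(117 − 5q_{Kora} − 2q_{Largo}) − 38q_{Kora}.
∂π/∂q_{Kora} = 79 − 10q_{Kora} − 2q_{Largo} = 0 ⇒ q_{Kora} = 7.9 − 0.2q_{Largo}.
Similarly q_{Largo} = 7.4 − 0.2q_{Kora}.
Solving the two reaction functions simultaneously: (1 − (−0.2)(−0.2))q_{Kora} = 7.9 − 0.2·7.4, so 0.96q_{Kora} = 6.42 and q_{Kora} = 6.6875.
Then q_{Largo} = 7.4 − 0.2·6.6875 = 6.0625.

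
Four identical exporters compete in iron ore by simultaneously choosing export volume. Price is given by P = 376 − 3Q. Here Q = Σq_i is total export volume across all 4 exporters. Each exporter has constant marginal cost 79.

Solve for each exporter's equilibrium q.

A representative exporter's profit is π_i = q_i(376 − 3Q) − 79q_i, with Q = q_i + Σ_{j≠i} q_j.
First-order condition: 297 − 6q_i − 3Σ_{j≠i} q_j = 0.
With identical exporters, set every q_j = q: then 297 − 6q − 9q = 0, i.e. q = 297/15 = 19.8.

19.8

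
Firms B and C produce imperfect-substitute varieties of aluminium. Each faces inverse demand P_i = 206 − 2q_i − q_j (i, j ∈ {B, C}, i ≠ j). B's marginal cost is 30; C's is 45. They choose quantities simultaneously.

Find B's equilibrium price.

Firm B's profit: π = q_B(206 − 2q_B − q_C) − 30q_B.
∂π/∂q_B = 176 − 4q_B − q_C = 0 ⇒ q_B = 44 − 0.25q_C.
Similarly q_C = 40.25 − 0.25q_B.
Plugging q_C into B's best response: q_B = 44 − 0.25(40.25 − 0.25q_B) ⇒ 0.9375q_B = 33.9375, so q_B = 36.2.
Then q_C = 40.25 − 0.25·36.2 = 31.2.
P_B = 206 − 2·36.2 − 31.2 = 102.4.

102.4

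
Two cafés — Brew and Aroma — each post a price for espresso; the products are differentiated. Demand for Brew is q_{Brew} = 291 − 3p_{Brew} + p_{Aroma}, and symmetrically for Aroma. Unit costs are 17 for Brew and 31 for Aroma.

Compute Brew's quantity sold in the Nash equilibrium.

157.8

Brew's profit: π = (p_{Brew} − 17)(291 − 3p_{Brew} + p_{Aroma}).
∂π/∂p_{Brew} = 342 − 6p_{Brew} + p_{Aroma} = 0 ⇒ p_{Brew} = 57 + (1/6)p_{Aroma}.
Similarly p_{Aroma} = 64 + (1/6)p_{Brew}.
Solving the two reaction functions simultaneously: (1 − (1/6)(1/6))p_{Brew} = 57 + (1/6)·64, so (35/36)p_{Brew} = 203/3 and p_{Brew} = 69.6.
Then p_{Aroma} = 64 + (1/6)·69.6 = 75.6.
q_{Brew} = 291 − 3·69.6 + 75.6 = 157.8.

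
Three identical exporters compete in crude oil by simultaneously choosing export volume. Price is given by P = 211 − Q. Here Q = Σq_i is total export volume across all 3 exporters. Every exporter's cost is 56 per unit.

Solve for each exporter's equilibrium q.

38.75

A representative exporter's profit is π_i = q_i(211 − Q) − 56q_i, with Q = q_i + Σ_{j≠i} q_j.
First-order condition: 155 − 2q_i − Σ_{j≠i} q_j = 0.
With identical exporters, set every q_j = q: then 155 − 2q − 2q = 0, i.e. q = 155/4 = 38.75.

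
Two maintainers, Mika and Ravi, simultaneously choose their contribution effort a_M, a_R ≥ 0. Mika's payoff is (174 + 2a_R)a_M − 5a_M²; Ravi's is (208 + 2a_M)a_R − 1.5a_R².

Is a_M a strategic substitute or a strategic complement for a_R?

Expanding Mika's payoff: 174a_M + 2a_Ra_M − 5a_M².
∂π/∂a_M = 174 + 2a_R − 10a_M = 0, so a_M = 17.4 + 0.2a_R.
The best-response slope da_M/da_R = 0.2 > 0: the reaction function is upward-sloping, so the choices are strategic complements.

strategic complements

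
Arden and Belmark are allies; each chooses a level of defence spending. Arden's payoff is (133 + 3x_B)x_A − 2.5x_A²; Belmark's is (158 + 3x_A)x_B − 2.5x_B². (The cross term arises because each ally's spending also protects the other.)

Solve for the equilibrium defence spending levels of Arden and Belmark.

Expanding Arden's payoff: 133x_A + 3x_Bx_A − 2.5x_A².
∂π/∂x_A = 133 + 3x_B − 5x_A = 0, so x_A = 26.6 + 0.6x_B.
Likewise for Belmark: x_B = 31.6 + 0.6x_A.
Substituting the second reaction function into the first: x_A = 26.6 + 0.6(31.6 + 0.6x_A), which gives 0.64x_A = 45.56 ⇒ x_A = 71.1875.
Then x_B = 31.6 + 0.6·71.1875 = 74.3125.

71.1875, 74.3125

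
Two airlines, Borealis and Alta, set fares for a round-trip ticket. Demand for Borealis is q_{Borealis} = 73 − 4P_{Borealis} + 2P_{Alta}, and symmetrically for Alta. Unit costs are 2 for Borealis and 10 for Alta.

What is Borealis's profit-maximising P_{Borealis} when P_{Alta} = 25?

Borealis's profit: π = (P_{Borealis} − 2)(73 − 4P_{Borealis} + 2P_{Alta}).
∂π/∂P_{Borealis} = 81 − 8P_{Borealis} + 2P_{Alta} = 0 ⇒ P_{Borealis} = 10.125 + 0.25P_{Alta}.
At P_{Alta} = 25: P_{Borealis} = 10.125 + 0.25·25 = 16.375.

16.375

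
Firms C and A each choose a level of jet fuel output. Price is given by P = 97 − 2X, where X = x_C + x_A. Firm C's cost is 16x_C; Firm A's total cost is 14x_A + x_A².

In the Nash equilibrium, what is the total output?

Firm C's profit: π = x_C(97 − 2(x_C + x_A)) − 16x_C.
∂π/∂x_C = 81 − 4x_C − 2x_A = 0, so x_C = 20.25 − 0.5x_A.
For A: ∂π/∂x_A = 83 − 6x_A − 2x_C = 0 ⇒ x_A = 83/6 − (1/3)x_C.
Substituting the second reaction function into the first: x_C = 20.25 − 0.5(83/6 − (1/3)x_C), which gives (5/6)x_C = 40/3 ⇒ x_C = 16.
Then x_A = 83/6 − (1/3)·16 = 8.5.
Total output: 16 + 8.5 = 24.5.

24.5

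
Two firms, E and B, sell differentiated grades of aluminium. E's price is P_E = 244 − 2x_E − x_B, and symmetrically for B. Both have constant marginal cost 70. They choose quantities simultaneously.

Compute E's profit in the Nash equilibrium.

Firm E's profit: π = x_E(244 − 2x_E − x_B) − 70x_E.
∂π/∂x_E = 174 − 4x_E − x_B = 0 ⇒ x_E = 43.5 − 0.25x_B.
Setting x_E = x_B in the reaction function: x_E = 43.5 − 0.25x_E, so x_E = 43.5 / 1.25 = 34.8.
P_E = 244 − 2·34.8 − 34.8 = 139.6.
Profit = (139.6 − 70)·34.8 = 2422.08.

2422.08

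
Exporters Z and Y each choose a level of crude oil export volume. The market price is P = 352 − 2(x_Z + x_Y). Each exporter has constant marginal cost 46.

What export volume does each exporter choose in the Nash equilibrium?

51

Exporter Z's profit: π = x_Z(352 − 2(x_Z + x_Y)) − 46x_Z.
∂π/∂x_Z = 306 − 4x_Z − 2x_Y = 0, so x_Z = 76.5 − 0.5x_Y.
The game is symmetric, so in equilibrium x_Y = x_Z: the reaction function gives 1.5x_Z = 76.5, hence x_Z = 51.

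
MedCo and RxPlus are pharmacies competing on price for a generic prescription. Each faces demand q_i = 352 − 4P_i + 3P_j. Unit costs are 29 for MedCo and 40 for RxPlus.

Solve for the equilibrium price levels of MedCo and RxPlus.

MedCo's profit: π = (P_{MedCo} − 29)(352 − 4P_{MedCo} + 3P_{RxPlus}).
∂π/∂P_{MedCo} = 468 − 8P_{MedCo} + 3P_{RxPlus} = 0 ⇒ P_{MedCo} = 58.5 + 0.375P_{RxPlus}.
Similarly P_{RxPlus} = 64 + 0.375P_{MedCo}.
Substituting the second reaction function into the first: P_{MedCo} = 58.5 + 0.375(64 + 0.375P_{MedCo}), which gives (55/64)P_{MedCo} = 82.5 ⇒ P_{MedCo} = 96.
Then P_{RxPlus} = 64 + 0.375·96 = 100.

96, 100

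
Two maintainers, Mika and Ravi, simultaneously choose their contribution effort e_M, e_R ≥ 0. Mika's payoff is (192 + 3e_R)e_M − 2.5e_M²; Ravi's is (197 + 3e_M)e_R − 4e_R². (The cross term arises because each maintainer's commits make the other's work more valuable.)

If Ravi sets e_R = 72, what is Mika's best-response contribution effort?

Expanding Mika's payoff: 192e_M + 3e_Re_M − 2.5e_M².
∂π/∂e_M = 192 + 3e_R − 5e_M = 0, so e_M = 38.4 + 0.6e_R.
At e_R = 72: e_M = 38.4 + 0.6·72 = 81.6.

81.6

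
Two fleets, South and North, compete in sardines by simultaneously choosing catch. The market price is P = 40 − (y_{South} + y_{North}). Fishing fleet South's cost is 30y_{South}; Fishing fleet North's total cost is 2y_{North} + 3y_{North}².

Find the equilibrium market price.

Fishing fleet South's profit: π = y_{South}(40 − (y_{South} + y_{North})) − 30y_{South}.
∂π/∂y_{South} = 10 − 2y_{South} − y_{North} = 0, so y_{South} = 5 − 0.5y_{North}.
For North: ∂π/∂y_{North} = 38 − 8y_{North} − y_{South} = 0 ⇒ y_{North} = 4.75 − 0.125y_{South}.
Plugging y_{North} into South's best response: y_{South} = 5 − 0.5(4.75 − 0.125y_{South}) ⇒ 0.9375y_{South} = 2.625, so y_{South} = 2.8.
Then y_{North} = 4.75 − 0.125·2.8 = 4.4.
Equilibrium price: P = 40 − 7.2 = 32.8.

32.8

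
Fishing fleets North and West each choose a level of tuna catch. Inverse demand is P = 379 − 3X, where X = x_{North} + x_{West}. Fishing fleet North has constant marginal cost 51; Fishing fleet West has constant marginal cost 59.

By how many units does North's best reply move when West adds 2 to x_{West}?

-1

Fishing fleet North's profit: π = x_{North}(379 − 3(x_{North} + x_{West})) − 51x_{North}.
∂π/∂x_{North} = 328 − 6x_{North} − 3x_{West} = 0, so x_{North} = 164/3 − 0.5x_{West}.
The reaction-function slope is −0.5, so a 2-unit rise in x_{West} moves x_{North} by −0.5 × 2 = −1. North's best response falls — the actions are strategic substitutes.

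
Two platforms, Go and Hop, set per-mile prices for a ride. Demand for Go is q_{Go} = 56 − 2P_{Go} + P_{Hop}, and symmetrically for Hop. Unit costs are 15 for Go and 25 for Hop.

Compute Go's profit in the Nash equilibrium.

Go's profit: π = (P_{Go} − 15)(56 − 2P_{Go} + P_{Hop}).
∂π/∂P_{Go} = 86 − 4P_{Go} + P_{Hop} = 0 ⇒ P_{Go} = 21.5 + 0.25P_{Hop}.
Similarly P_{Hop} = 26.5 + 0.25P_{Go}.
Plugging P_{Hop} into Go's best response: P_{Go} = 21.5 + 0.25(26.5 + 0.25P_{Go}) ⇒ 0.9375P_{Go} = 28.125, so P_{Go} = 30.
Then P_{Hop} = 26.5 + 0.25·30 = 34.
q_{Go} = 56 − 2·30 + 34 = 30.
Profit = (30 − 15)·30 = 450.

450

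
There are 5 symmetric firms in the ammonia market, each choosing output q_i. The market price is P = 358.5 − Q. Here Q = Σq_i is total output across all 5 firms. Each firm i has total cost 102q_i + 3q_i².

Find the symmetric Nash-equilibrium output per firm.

A representative firm's profit is π_i = q_i(358.5 − Q) − 102q_i − 3q_i², with Q = q_i + Σ_{j≠i} q_j.
First-order condition: 256.5 − 8q_i − Σ_{j≠i} q_j = 0.
With identical firms, set every q_j = q: then 256.5 − 8q − 4q = 0, i.e. q = 256.5/12 = 21.375.

21.375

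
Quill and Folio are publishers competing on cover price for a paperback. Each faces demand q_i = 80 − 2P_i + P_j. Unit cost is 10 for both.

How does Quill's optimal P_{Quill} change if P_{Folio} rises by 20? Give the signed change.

5

Quill's profit: π = (P_{Quill} − 10)(80 − 2P_{Quill} + P_{Folio}).
∂π/∂P_{Quill} = 100 − 4P_{Quill} + P_{Folio} = 0 ⇒ P_{Quill} = 25 + 0.25P_{Folio}.
The reaction-function slope is 0.25, so a 20-unit rise in P_{Folio} moves P_{Quill} by 0.25 × 20 = 5. Quill's best response rises — the actions are strategic complements.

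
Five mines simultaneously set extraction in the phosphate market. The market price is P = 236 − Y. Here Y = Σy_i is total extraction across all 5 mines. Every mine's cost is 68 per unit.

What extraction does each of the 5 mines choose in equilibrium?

A representative mine's profit is π_i = y_i(236 − Y) − 68y_i, with Y = y_i + Σ_{j≠i} y_j.
First-order condition: 168 − 2y_i − Σ_{j≠i} y_j = 0.
Imposing symmetry (y_j = y for all j) turns Σ_{j≠i} y_j into 4y, so 168 = 6y and y = 28.

28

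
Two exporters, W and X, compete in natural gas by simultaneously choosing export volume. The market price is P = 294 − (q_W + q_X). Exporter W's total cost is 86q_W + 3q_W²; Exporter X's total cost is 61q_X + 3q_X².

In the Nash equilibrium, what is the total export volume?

49

Exporter W's profit: π = q_W(294 − (q_W + q_X)) − 86q_W − 3q_W².
∂π/∂q_W = 208 − 8q_W − q_X = 0, so q_W = 26 − 0.125q_X.
By the same steps for X: q_X = 29.125 − 0.125q_W.
Substituting the second reaction function into the first: q_W = 26 − 0.125(29.125 − 0.125q_W), which gives (63/64)q_W = 1431/64 ⇒ q_W = 159/7.
Then q_X = 29.125 − 0.125·(159/7) = 184/7.
Total export volume: 159/7 + 184/7 = 49.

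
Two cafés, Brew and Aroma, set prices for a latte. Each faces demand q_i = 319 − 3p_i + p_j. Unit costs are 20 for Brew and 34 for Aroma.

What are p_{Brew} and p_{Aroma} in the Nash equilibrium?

Brew's profit: π = (p_{Brew} − 20)(319 − 3p_{Brew} + p_{Aroma}).
∂π/∂p_{Brew} = 379 − 6p_{Brew} + p_{Aroma} = 0 ⇒ p_{Brew} = 379/6 + (1/6)p_{Aroma}.
Similarly p_{Aroma} = 421/6 + (1/6)p_{Brew}.
Substituting the second reaction function into the first: p_{Brew} = 379/6 + (1/6)(421/6 + (1/6)p_{Brew}), which gives (35/36)p_{Brew} = 2695/36 ⇒ p_{Brew} = 77.
Then p_{Aroma} = 421/6 + (1/6)·77 = 83.

77, 83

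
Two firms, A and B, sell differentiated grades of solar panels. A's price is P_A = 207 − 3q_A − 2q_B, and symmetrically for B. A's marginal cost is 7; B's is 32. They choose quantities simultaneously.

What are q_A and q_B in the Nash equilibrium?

26.5625, 20.3125

Firm A's profit: π = q_A(207 − 3q_A − 2q_B) − 7q_A.
∂π/∂q_A = 200 − 6q_A − 2q_B = 0 ⇒ q_A = 100/3 − (1/3)q_B.
Similarly q_B = 175/6 − (1/3)q_A.
Plugging q_B into A's best response: q_A = 100/3 − (1/3)(175/6 − (1/3)q_A) ⇒ (8/9)q_A = 425/18, so q_A = 26.5625.
Then q_B = 175/6 − (1/3)·26.5625 = 20.3125.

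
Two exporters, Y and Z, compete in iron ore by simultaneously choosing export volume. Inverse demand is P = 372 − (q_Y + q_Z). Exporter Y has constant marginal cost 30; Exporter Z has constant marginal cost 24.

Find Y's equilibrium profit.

12544

Exporter Y's profit: π = q_Y(372 − (q_Y + q_Z)) − 30q_Y.
∂π/∂q_Y = 342 − 2q_Y − q_Z = 0, so q_Y = 171 − 0.5q_Z.
By the same steps for Z: q_Z = 174 − 0.5q_Y.
Solving the two reaction functions simultaneously: (1 − (−0.5)(−0.5))q_Y = 171 − 0.5·174, so 0.75q_Y = 84 and q_Y = 112.
Then q_Z = 174 − 0.5·112 = 118.
Price P = 372 − 230 = 142.
Y's profit: (142 − 30)·112 = 12544.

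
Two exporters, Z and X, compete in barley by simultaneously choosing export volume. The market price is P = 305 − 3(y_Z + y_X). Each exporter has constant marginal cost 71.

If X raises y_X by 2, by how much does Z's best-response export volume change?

-1

Exporter Z's profit: π = y_Z(305 − 3(y_Z + y_X)) − 71y_Z.
∂π/∂y_Z = 234 − 6y_Z − 3y_X = 0, so y_Z = 39 − 0.5y_X.
The reaction-function slope is −0.5, so a 2-unit rise in y_X moves y_Z by −0.5 × 2 = −1. Z's best response falls — the actions are strategic substitutes.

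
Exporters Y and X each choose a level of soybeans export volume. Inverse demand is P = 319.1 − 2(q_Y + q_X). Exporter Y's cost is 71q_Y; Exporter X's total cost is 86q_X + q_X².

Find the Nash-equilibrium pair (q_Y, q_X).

Exporter Y's profit: π = q_Y(319.1 − 2(q_Y + q_X)) − 71q_Y.
∂π/∂q_Y = 248.1 − 4q_Y − 2q_X = 0, so q_Y = 62.025 − 0.5q_X.
For X: ∂π/∂q_X = 233.1 − 6q_X − 2q_Y = 0 ⇒ q_X = 38.85 − (1/3)q_Y.
Plugging q_X into Y's best response: q_Y = 62.025 − 0.5(38.85 − (1/3)q_Y) ⇒ (5/6)q_Y = 42.6, so q_Y = 51.12.
Then q_X = 38.85 − (1/3)·51.12 = 21.81.

51.12, 21.81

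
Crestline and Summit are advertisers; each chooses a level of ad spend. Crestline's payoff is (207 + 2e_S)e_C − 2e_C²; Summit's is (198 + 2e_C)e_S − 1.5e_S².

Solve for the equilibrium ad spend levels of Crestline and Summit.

Expanding Crestline's payoff: 207e_C + 2e_Se_C − 2e_C².
∂π/∂e_C = 207 + 2e_S − 4e_C = 0, so e_C = 51.75 + 0.5e_S.
Likewise for Summit: e_S = 66 + (2/3)e_C.
Substituting the second reaction function into the first: e_C = 51.75 + 0.5(66 + (2/3)e_C), which gives (2/3)e_C = 84.75 ⇒ e_C = 127.125.
Then e_S = 66 + (2/3)·127.125 = 150.75.

127.125, 150.75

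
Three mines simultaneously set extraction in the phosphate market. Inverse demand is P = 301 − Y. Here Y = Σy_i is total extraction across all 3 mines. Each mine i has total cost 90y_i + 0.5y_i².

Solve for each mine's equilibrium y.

A representative mine's profit is π_i = y_i(301 − Y) − 90y_i − 0.5y_i², with Y = y_i + Σ_{j≠i} y_j.
First-order condition: 211 − 3y_i − Σ_{j≠i} y_j = 0.
Imposing symmetry (y_j = y for all j) turns Σ_{j≠i} y_j into 2y, so 211 = 5y and y = 42.2.

42.2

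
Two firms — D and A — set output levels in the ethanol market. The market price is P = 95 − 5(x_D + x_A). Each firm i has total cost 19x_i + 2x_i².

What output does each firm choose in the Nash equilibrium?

4

Firm D's profit: π = x_D(95 − 5(x_D + x_A)) − 19x_D − 2x_D².
∂π/∂x_D = 76 − 14x_D − 5x_A = 0, so x_D = 38/7 − (5/14)x_A.
By symmetry x_A = x_D; substituting into the reaction function, (19/14)x_D = 38/7 and x_D = 4.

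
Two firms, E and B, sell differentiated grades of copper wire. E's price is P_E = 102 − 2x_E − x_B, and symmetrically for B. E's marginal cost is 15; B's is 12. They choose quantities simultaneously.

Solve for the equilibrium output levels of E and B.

Firm E's profit: π = x_E(102 − 2x_E − x_B) − 15x_E.
∂π/∂x_E = 87 − 4x_E − x_B = 0 ⇒ x_E = 21.75 − 0.25x_B.
Similarly x_B = 22.5 − 0.25x_E.
Plugging x_B into E's best response: x_E = 21.75 − 0.25(22.5 − 0.25x_E) ⇒ 0.9375x_E = 16.125, so x_E = 17.2.
Then x_B = 22.5 − 0.25·17.2 = 18.2.

17.2, 18.2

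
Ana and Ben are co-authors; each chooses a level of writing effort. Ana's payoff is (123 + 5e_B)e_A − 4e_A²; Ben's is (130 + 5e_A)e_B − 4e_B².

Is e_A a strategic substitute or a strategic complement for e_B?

strategic complements

Expanding Ana's payoff: 123e_A + 5e_Be_A − 4e_A².
∂π/∂e_A = 123 + 5e_B − 8e_A = 0, so e_A = 15.375 + 0.625e_B.
The best-response slope de_A/de_B = 0.625 > 0: the reaction function is upward-sloping, so the choices are strategic complements.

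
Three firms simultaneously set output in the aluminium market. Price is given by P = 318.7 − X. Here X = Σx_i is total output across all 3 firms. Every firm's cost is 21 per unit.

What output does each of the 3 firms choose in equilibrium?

74.425

A representative firm's profit is π_i = x_i(318.7 − X) − 21x_i, with X = x_i + Σ_{j≠i} x_j.
First-order condition: 297.7 − 2x_i − Σ_{j≠i} x_j = 0.
With identical firms, set every x_j = x: then 297.7 − 2x − 2x = 0, i.e. x = 297.7/4 = 74.425.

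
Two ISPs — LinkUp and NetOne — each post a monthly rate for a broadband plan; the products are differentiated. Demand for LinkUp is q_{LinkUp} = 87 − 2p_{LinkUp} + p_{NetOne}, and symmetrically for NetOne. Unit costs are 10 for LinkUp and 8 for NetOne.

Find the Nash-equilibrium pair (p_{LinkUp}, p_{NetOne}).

LinkUp's profit: π = (p_{LinkUp} − 10)(87 − 2p_{LinkUp} + p_{NetOne}).
∂π/∂p_{LinkUp} = 107 − 4p_{LinkUp} + p_{NetOne} = 0 ⇒ p_{LinkUp} = 26.75 + 0.25p_{NetOne}.
Similarly p_{NetOne} = 25.75 + 0.25p_{LinkUp}.
Plugging p_{NetOne} into LinkUp's best response: p_{LinkUp} = 26.75 + 0.25(25.75 + 0.25p_{LinkUp}) ⇒ 0.9375p_{LinkUp} = 33.1875, so p_{LinkUp} = 35.4.
Then p_{NetOne} = 25.75 + 0.25·35.4 = 34.6.

35.4, 34.6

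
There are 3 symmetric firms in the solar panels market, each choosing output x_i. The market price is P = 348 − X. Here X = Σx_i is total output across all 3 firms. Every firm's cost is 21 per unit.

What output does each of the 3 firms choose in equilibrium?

A representative firm's profit is π_i = x_i(348 − X) − 21x_i, with X = x_i + Σ_{j≠i} x_j.
First-order condition: 327 − 2x_i − Σ_{j≠i} x_j = 0.
Imposing symmetry (x_j = x for all j) turns Σ_{j≠i} x_j into 2x, so 327 = 4x and x = 81.75.

81.75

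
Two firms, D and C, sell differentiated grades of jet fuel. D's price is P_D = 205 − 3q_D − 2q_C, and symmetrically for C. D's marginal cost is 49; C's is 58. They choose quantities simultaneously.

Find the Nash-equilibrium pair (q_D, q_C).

20.0625, 17.8125

Firm D's profit: π = q_D(205 − 3q_D − 2q_C) − 49q_D.
∂π/∂q_D = 156 − 6q_D − 2q_C = 0 ⇒ q_D = 26 − (1/3)q_C.
Similarly q_C = 24.5 − (1/3)q_D.
Solving the two reaction functions simultaneously: (1 − (−1/3)(−1/3))q_D = 26 − (1/3)·24.5, so (8/9)q_D = 107/6 and q_D = 20.0625.
Then q_C = 24.5 − (1/3)·20.0625 = 17.8125.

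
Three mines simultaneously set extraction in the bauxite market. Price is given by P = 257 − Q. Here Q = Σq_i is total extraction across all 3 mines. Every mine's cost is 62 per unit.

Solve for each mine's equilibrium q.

A representative mine's profit is π_i = q_i(257 − Q) − 62q_i, with Q = q_i + Σ_{j≠i} q_j.
First-order condition: 195 − 2q_i − Σ_{j≠i} q_j = 0.
With identical mines, set every q_j = q: then 195 − 2q − 2q = 0, i.e. q = 195/4 = 48.75.

48.75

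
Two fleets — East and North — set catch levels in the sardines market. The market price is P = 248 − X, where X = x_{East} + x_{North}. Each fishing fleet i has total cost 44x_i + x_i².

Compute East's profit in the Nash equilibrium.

Fishing fleet East's profit: π = x_{East}(248 − (x_{East} + x_{North})) − 44x_{East} − x_{East}².
∂π/∂x_{East} = 204 − 4x_{East} − x_{North} = 0, so x_{East} = 51 − 0.25x_{North}.
By symmetry x_{North} = x_{East}; substituting into the reaction function, 1.25x_{East} = 51 and x_{East} = 40.8.
Price P = 248 − 81.6 = 166.4.
East's profit: (166.4 − 44)·40.8 − (40.8)² = 3329.28.

3329.28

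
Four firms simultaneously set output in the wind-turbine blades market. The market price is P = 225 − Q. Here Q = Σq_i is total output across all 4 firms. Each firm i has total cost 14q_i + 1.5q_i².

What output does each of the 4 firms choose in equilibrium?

26.375

A representative firm's profit is π_i = q_i(225 − Q) − 14q_i − 1.5q_i², with Q = q_i + Σ_{j≠i} q_j.
First-order condition: 211 − 5q_i − Σ_{j≠i} q_j = 0.
In a symmetric equilibrium every firm chooses the same q, so Σ_{j≠i} q_j = 3q. The condition becomes 211 − 8q = 0, giving q = 211/8 = 26.375.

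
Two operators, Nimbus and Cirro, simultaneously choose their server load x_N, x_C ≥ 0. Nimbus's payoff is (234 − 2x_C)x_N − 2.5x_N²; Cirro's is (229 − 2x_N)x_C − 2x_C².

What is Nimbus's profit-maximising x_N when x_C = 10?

42.8

Expanding Nimbus's payoff: 234x_N − 2x_Cx_N − 2.5x_N².
∂π/∂x_N = 234 − 2x_C − 5x_N = 0, so x_N = 46.8 − 0.4x_C.
At x_C = 10: x_N = 46.8 − 0.4·10 = 42.8.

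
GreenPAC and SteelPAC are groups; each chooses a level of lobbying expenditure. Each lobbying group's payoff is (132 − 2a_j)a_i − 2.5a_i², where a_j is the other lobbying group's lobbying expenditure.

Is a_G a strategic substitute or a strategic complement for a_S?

GreenPAC's payoff is (132 − 2a_S)a_G − 2.5a_G².
∂π/∂a_G = 132 − 2a_S − 5a_G = 0, so a_G = 26.4 − 0.4a_S.
The best-response slope da_G/da_S = −0.4 < 0: the reaction function is downward-sloping, so the choices are strategic substitutes.

strategic substitutes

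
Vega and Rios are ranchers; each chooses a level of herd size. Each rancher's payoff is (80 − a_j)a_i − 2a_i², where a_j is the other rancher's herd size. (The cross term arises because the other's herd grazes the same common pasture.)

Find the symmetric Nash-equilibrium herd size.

Vega's payoff is (80 − a_R)a_V − 2a_V².
∂π/∂a_V = 80 − a_R − 4a_V = 0, so a_V = 20 − 0.25a_R.
By symmetry a_R = a_V; substituting into the reaction function, 1.25a_V = 20 and a_V = 16.

16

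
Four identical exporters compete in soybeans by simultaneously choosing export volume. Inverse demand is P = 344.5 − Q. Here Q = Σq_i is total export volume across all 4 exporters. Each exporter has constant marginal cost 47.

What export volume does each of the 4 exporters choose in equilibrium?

A representative exporter's profit is π_i = q_i(344.5 − Q) − 47q_i, with Q = q_i + Σ_{j≠i} q_j.
First-order condition: 297.5 − 2q_i − Σ_{j≠i} q_j = 0.
In a symmetric equilibrium every exporter chooses the same q, so Σ_{j≠i} q_j = 3q. The condition becomes 297.5 − 5q = 0, giving q = 297.5/5 = 59.5.

59.5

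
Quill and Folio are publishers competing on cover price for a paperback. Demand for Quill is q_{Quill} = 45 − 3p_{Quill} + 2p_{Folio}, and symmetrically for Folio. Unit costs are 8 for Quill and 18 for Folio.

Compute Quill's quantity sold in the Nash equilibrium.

Quill's profit: π = (p_{Quill} − 8)(45 − 3p_{Quill} + 2p_{Folio}).
∂π/∂p_{Quill} = 69 − 6p_{Quill} + 2p_{Folio} = 0 ⇒ p_{Quill} = 11.5 + (1/3)p_{Folio}.
Similarly p_{Folio} = 16.5 + (1/3)p_{Quill}.
Solving the two reaction functions simultaneously: (1 − (1/3)(1/3))p_{Quill} = 11.5 + (1/3)·16.5, so (8/9)p_{Quill} = 17 and p_{Quill} = 19.125.
Then p_{Folio} = 16.5 + (1/3)·19.125 = 22.875.
q_{Quill} = 45 − 3·19.125 + 2·22.875 = 33.375.

33.375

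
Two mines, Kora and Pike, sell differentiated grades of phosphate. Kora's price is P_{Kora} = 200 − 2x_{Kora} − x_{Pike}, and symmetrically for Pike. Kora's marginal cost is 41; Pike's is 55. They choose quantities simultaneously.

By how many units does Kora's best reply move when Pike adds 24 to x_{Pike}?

-6

Mine Kora's profit: π = x_{Kora}(200 − 2x_{Kora} − x_{Pike}) − 41x_{Kora}.
∂π/∂x_{Kora} = 159 − 4x_{Kora} − x_{Pike} = 0 ⇒ x_{Kora} = 39.75 − 0.25x_{Pike}.
The reaction-function slope is −0.25, so a 24-unit rise in x_{Pike} moves x_{Kora} by −0.25 × 24 = −6. Kora's best response falls — the actions are strategic substitutes.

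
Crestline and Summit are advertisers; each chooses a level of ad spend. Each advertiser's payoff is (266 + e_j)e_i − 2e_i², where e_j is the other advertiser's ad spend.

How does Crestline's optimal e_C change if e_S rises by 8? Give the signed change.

Crestline's payoff is (266 + e_S)e_C − 2e_C².
∂π/∂e_C = 266 + e_S − 4e_C = 0, so e_C = 66.5 + 0.25e_S.
The reaction-function slope is 0.25, so an 8-unit rise in e_S moves e_C by 0.25 × 8 = 2. Crestline's best response rises — the actions are strategic complements.

2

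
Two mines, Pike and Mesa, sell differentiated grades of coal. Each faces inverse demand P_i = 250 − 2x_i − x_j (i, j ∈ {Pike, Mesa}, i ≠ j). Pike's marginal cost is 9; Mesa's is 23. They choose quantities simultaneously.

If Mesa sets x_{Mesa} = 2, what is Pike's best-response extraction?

59.75

Mine Pike's profit: π = x_{Pike}(250 − 2x_{Pike} − x_{Mesa}) − 9x_{Pike}.
∂π/∂x_{Pike} = 241 − 4x_{Pike} − x_{Mesa} = 0 ⇒ x_{Pike} = 60.25 − 0.25x_{Mesa}.
At x_{Mesa} = 2: x_{Pike} = 60.25 − 0.25·2 = 59.75.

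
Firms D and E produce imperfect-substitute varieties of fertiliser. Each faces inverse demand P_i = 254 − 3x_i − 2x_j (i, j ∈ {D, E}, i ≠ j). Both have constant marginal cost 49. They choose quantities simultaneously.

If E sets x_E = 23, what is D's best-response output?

Firm D's profit: π = x_D(254 − 3x_D − 2x_E) − 49x_D.
∂π/∂x_D = 205 − 6x_D − 2x_E = 0 ⇒ x_D = 205/6 − (1/3)x_E.
At x_E = 23: x_D = 205/6 − (1/3)·23 = 26.5.

26.5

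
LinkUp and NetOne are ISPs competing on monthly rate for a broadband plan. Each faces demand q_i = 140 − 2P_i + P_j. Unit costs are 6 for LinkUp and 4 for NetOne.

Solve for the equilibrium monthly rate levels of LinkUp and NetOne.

LinkUp's profit: π = (P_{LinkUp} − 6)(140 − 2P_{LinkUp} + P_{NetOne}).
∂π/∂P_{LinkUp} = 152 − 4P_{LinkUp} + P_{NetOne} = 0 ⇒ P_{LinkUp} = 38 + 0.25P_{NetOne}.
Similarly P_{NetOne} = 37 + 0.25P_{LinkUp}.
Substituting the second reaction function into the first: P_{LinkUp} = 38 + 0.25(37 + 0.25P_{LinkUp}), which gives 0.9375P_{LinkUp} = 47.25 ⇒ P_{LinkUp} = 50.4.
Then P_{NetOne} = 37 + 0.25·50.4 = 49.6.

50.4, 49.6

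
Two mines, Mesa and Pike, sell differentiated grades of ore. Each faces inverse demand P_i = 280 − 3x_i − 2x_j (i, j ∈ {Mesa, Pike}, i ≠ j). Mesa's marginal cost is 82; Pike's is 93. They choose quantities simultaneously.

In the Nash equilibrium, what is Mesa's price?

Mine Mesa's profit: π = x_{Mesa}(280 − 3x_{Mesa} − 2x_{Pike}) − 82x_{Mesa}.
∂π/∂x_{Mesa} = 198 − 6x_{Mesa} − 2x_{Pike} = 0 ⇒ x_{Mesa} = 33 − (1/3)x_{Pike}.
Similarly x_{Pike} = 187/6 − (1/3)x_{Mesa}.
Substituting the second reaction function into the first: x_{Mesa} = 33 − (1/3)(187/6 − (1/3)x_{Mesa}), which gives (8/9)x_{Mesa} = 407/18 ⇒ x_{Mesa} = 25.4375.
Then x_{Pike} = 187/6 − (1/3)·25.4375 = 22.6875.
P_{Mesa} = 280 − 3·25.4375 − 2·22.6875 = 158.3125.

158.3125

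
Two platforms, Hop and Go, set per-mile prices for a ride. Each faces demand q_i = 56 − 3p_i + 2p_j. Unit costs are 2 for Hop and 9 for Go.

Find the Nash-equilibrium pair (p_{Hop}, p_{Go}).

16.8125, 19.4375

Hop's profit: π = (p_{Hop} − 2)(56 − 3p_{Hop} + 2p_{Go}).
∂π/∂p_{Hop} = 62 − 6p_{Hop} + 2p_{Go} = 0 ⇒ p_{Hop} = 31/3 + (1/3)p_{Go}.
Similarly p_{Go} = 83/6 + (1/3)p_{Hop}.
Substituting the second reaction function into the first: p_{Hop} = 31/3 + (1/3)(83/6 + (1/3)p_{Hop}), which gives (8/9)p_{Hop} = 269/18 ⇒ p_{Hop} = 16.8125.
Then p_{Go} = 83/6 + (1/3)·16.8125 = 19.4375.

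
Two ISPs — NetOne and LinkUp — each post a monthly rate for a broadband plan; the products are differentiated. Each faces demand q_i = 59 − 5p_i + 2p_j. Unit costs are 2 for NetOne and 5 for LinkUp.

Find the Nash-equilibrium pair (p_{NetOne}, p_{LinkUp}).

8.9375, 10.1875

NetOne's profit: π = (p_{NetOne} − 2)(59 − 5p_{NetOne} + 2p_{LinkUp}).
∂π/∂p_{NetOne} = 69 − 10p_{NetOne} + 2p_{LinkUp} = 0 ⇒ p_{NetOne} = 6.9 + 0.2p_{LinkUp}.
Similarly p_{LinkUp} = 8.4 + 0.2p_{NetOne}.
Plugging p_{LinkUp} into NetOne's best response: p_{NetOne} = 6.9 + 0.2(8.4 + 0.2p_{NetOne}) ⇒ 0.96p_{NetOne} = 8.58, so p_{NetOne} = 8.9375.
Then p_{LinkUp} = 8.4 + 0.2·8.9375 = 10.1875.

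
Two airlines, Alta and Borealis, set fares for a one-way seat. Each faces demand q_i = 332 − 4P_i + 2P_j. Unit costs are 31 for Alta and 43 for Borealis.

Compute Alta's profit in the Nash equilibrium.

8686.24

Alta's profit: π = (P_{Alta} − 31)(332 − 4P_{Alta} + 2P_{Borealis}).
∂π/∂P_{Alta} = 456 − 8P_{Alta} + 2P_{Borealis} = 0 ⇒ P_{Alta} = 57 + 0.25P_{Borealis}.
Similarly P_{Borealis} = 63 + 0.25P_{Alta}.
Solving the two reaction functions simultaneously: (1 − (0.25)(0.25))P_{Alta} = 57 + 0.25·63, so 0.9375P_{Alta} = 72.75 and P_{Alta} = 77.6.
Then P_{Borealis} = 63 + 0.25·77.6 = 82.4.
q_{Alta} = 332 − 4·77.6 + 2·82.4 = 186.4.
Profit = (77.6 − 31)·186.4 = 8686.24.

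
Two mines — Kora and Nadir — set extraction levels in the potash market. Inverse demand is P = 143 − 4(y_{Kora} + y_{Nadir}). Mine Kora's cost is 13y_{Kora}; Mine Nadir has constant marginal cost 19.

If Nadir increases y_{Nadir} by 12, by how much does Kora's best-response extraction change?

-6

Mine Kora's profit: π = y_{Kora}(143 − 4(y_{Kora} + y_{Nadir})) − 13y_{Kora}.
∂π/∂y_{Kora} = 130 − 8y_{Kora} − 4y_{Nadir} = 0, so y_{Kora} = 16.25 − 0.5y_{Nadir}.
The reaction-function slope is −0.5, so a 12-unit rise in y_{Nadir} moves y_{Kora} by −0.5 × 12 = −6. Kora's best response falls — the actions are strategic substitutes.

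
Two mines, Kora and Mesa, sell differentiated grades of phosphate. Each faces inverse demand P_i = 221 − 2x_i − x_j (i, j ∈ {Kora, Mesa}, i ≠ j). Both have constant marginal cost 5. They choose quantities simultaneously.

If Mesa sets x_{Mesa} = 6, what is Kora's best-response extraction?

52.5

Mine Kora's profit: π = x_{Kora}(221 − 2x_{Kora} − x_{Mesa}) − 5x_{Kora}.
∂π/∂x_{Kora} = 216 − 4x_{Kora} − x_{Mesa} = 0 ⇒ x_{Kora} = 54 − 0.25x_{Mesa}.
At x_{Mesa} = 6: x_{Kora} = 54 − 0.25·6 = 52.5.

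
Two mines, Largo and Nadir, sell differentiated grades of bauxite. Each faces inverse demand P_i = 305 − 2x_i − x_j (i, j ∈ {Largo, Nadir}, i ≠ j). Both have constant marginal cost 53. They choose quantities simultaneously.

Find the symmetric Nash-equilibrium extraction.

Mine Largo's profit: π = x_{Largo}(305 − 2x_{Largo} − x_{Nadir}) − 53x_{Largo}.
∂π/∂x_{Largo} = 252 − 4x_{Largo} − x_{Nadir} = 0 ⇒ x_{Largo} = 63 − 0.25x_{Nadir}.
By symmetry x_{Nadir} = x_{Largo}; substituting into the reaction function, 1.25x_{Largo} = 63 and x_{Largo} = 50.4.

50.4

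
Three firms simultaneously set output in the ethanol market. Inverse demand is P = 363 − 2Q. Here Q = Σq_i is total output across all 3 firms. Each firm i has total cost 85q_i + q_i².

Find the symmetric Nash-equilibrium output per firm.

A representative firm's profit is π_i = q_i(363 − 2Q) − 85q_i − q_i², with Q = q_i + Σ_{j≠i} q_j.
First-order condition: 278 − 6q_i − 2Σ_{j≠i} q_j = 0.
Imposing symmetry (q_j = q for all j) turns Σ_{j≠i} q_j into 2q, so 278 = 10q and q = 27.8.

27.8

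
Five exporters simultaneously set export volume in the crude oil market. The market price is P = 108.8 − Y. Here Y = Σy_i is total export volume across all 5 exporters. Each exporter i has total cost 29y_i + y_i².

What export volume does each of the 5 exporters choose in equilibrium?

A representative exporter's profit is π_i = y_i(108.8 − Y) − 29y_i − y_i², with Y = y_i + Σ_{j≠i} y_j.
First-order condition: 79.8 − 4y_i − Σ_{j≠i} y_j = 0.
With identical exporters, set every y_j = y: then 79.8 − 4y − 4y = 0, i.e. y = 79.8/8 = 9.975.

9.975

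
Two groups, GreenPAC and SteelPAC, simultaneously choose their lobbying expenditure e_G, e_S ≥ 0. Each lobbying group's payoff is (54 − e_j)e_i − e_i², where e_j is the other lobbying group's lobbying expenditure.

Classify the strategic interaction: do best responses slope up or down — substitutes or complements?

strategic substitutes

GreenPAC's payoff is (54 − e_S)e_G − e_G².
∂π/∂e_G = 54 − e_S − 2e_G = 0, so e_G = 27 − 0.5e_S.
The best-response slope de_G/de_S = −0.5 < 0: the reaction function is downward-sloping, so the choices are strategic substitutes.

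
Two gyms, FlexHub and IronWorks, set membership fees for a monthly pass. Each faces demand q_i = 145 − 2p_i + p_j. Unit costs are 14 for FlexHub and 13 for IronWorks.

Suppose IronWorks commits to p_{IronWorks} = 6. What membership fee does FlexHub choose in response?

FlexHub's profit: π = (p_{FlexHub} − 14)(145 − 2p_{FlexHub} + p_{IronWorks}).
∂π/∂p_{FlexHub} = 173 − 4p_{FlexHub} + p_{IronWorks} = 0 ⇒ p_{FlexHub} = 43.25 + 0.25p_{IronWorks}.
At p_{IronWorks} = 6: p_{FlexHub} = 43.25 + 0.25·6 = 44.75.

44.75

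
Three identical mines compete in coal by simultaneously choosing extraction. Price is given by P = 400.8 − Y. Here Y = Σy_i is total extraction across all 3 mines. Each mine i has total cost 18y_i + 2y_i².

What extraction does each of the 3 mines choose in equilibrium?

47.85

A representative mine's profit is π_i = y_i(400.8 − Y) − 18y_i − 2y_i², with Y = y_i + Σ_{j≠i} y_j.
First-order condition: 382.8 − 6y_i − Σ_{j≠i} y_j = 0.
With identical mines, set every y_j = y: then 382.8 − 6y − 2y = 0, i.e. y = 382.8/8 = 47.85.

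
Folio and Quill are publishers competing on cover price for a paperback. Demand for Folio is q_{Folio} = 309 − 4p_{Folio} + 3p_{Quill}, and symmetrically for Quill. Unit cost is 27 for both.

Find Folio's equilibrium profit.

12723.84

Folio's profit: π = (p_{Folio} − 27)(309 − 4p_{Folio} + 3p_{Quill}).
∂π/∂p_{Folio} = 417 − 8p_{Folio} + 3p_{Quill} = 0 ⇒ p_{Folio} = 52.125 + 0.375p_{Quill}.
By symmetry p_{Quill} = p_{Folio}; substituting into the reaction function, 0.625p_{Folio} = 52.125 and p_{Folio} = 83.4.
q_{Folio} = 309 − 4·83.4 + 3·83.4 = 225.6.
Profit = (83.4 − 27)·225.6 = 12723.84.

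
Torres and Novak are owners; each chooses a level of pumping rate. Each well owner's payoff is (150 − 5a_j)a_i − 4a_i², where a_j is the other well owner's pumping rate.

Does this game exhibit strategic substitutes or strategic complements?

strategic substitutes

Torres's payoff is (150 − 5a_N)a_T − 4a_T².
∂π/∂a_T = 150 − 5a_N − 8a_T = 0, so a_T = 18.75 − 0.625a_N.
The best-response slope da_T/da_N = −0.625 < 0: the reaction function is downward-sloping, so the choices are strategic substitutes.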